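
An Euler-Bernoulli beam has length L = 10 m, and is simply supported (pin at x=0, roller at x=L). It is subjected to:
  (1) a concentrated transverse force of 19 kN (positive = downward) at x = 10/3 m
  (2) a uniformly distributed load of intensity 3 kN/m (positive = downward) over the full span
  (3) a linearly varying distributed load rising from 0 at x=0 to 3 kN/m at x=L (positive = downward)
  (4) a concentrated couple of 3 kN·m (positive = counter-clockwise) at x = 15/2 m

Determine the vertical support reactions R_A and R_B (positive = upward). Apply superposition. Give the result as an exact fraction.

Load 1 — point force P=19 kN at a=10/3 m (b=L-a=20/3):
  R_A = Pb/L = 19·(20/3)/10 = 38/3 kN
  R_B = Pa/L = 19·(10/3)/10 = 19/3 kN
Load 2 — uniform load w=3 kN/m over full span:
  R_A = wL/2 = 3·10/2 = 15 kN
  R_B = wL/2 = 3·10/2 = 15 kN
Load 3 — triangular load w₀=3 kN/m (0→w₀ over full span):
  R_A = w₀L/6 = 3·10/6 = 5 kN
  R_B = w₀L/3 = 3·10/3 = 10 kN
Load 4 — applied couple M₀=3 kN·m at a=15/2 m (b=L-a=5/2):
  R_A = M₀/L = 3/10 kN
  R_B = -M₀/L = -3/10 kN
Superposition: R_A = 989/30 kN, R_B = 931/30 kN

R_A = 989/30 kN, R_B = 931/30 kN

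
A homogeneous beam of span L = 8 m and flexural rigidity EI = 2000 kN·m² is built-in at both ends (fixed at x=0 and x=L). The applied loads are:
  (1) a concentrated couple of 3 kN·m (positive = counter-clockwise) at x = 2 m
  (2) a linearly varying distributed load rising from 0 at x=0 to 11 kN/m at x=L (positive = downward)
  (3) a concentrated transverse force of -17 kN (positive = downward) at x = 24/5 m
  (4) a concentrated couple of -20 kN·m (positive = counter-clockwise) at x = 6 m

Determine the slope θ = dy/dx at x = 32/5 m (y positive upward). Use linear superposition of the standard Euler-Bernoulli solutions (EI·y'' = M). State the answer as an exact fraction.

Load 1 — applied couple M₀=3 kN·m at a=2 m (b=L-a=6):
  θ_1 = (R_Ax²/2 - M_Ax - M₀(x-a))/EI  [x>a] with R_A=27/64, M_A=-9/16 = ((27/64)·(32/5)²/2 - (-9/16)·(32/5) - 3·((32/5)-2))/2000 = -3/6250 rad
Load 2 — triangular load w₀=11 kN/m (0→w₀ over full span):
  θ_2 = -w₀(2x(L-x)(L-2x)(x+2L)+x²(L-x)²)/(120LEI) = -11·(2·(32/5)·(8-(32/5))·(8-2·(32/5))·((32/5)+2·8)+(32/5)²·(8-(32/5))²)/(120·8·2000) = 2816/234375 rad
Load 3 — point force P=-17 kN at a=24/5 m (b=L-a=16/5):
  θ_3 = Pa²(L-x)(2bL-(3b+a)(L-x))/(2L³EI)  [x>a] = (-17)·(24/5)²·(8-(32/5))·(2·(16/5)·8-(3·(16/5)+(24/5))·(8-(32/5)))/(2·8³·2000) = -3366/390625 rad
Load 4 — applied couple M₀=-20 kN·m at a=6 m (b=L-a=2):
  θ_4 = (R_Ax²/2 - M_Ax - M₀(x-a))/EI  [x>a] with R_A=-45/16, M_A=-25/4 = ((-45/16)·(32/5)²/2 - (-25/4)·(32/5) - (-20)·((32/5)-6))/2000 = -3/625 rad
Superposition: θ = Σ θ_i = -4411/2343750 rad ≈ -0.001882 rad

θ(32/5) = -4411/2343750 rad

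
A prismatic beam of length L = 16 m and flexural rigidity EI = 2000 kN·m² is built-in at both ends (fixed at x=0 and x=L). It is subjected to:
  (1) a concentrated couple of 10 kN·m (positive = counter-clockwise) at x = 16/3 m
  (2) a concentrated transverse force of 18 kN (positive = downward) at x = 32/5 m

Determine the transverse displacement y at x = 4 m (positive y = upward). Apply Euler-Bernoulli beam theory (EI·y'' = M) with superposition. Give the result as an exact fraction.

Load 1 — applied couple M₀=10 kN·m at a=16/3 m (b=L-a=32/3):
  y_1 = (R_Ax³/6 - M_Ax²/2)/EI  [x≤a] with R_A=5/6, M_A=0 = ((5/6)·4³/6 - 0·4²/2)/2000 = 1/225 m
Load 2 — point force P=18 kN at a=32/5 m (b=L-a=48/5):
  y_2 = -Pb²x²(3aL-(3a+b)x)/(6L³EI)  [x≤a] = -18·(48/5)²·4²·(3·(32/5)·16-(3·(32/5)+(48/5))·4)/(6·16³·2000) = -324/3125 m
Superposition: y = Σ y_i = -2791/28125 m ≈ -0.099236 m

y(4) = -2791/28125 m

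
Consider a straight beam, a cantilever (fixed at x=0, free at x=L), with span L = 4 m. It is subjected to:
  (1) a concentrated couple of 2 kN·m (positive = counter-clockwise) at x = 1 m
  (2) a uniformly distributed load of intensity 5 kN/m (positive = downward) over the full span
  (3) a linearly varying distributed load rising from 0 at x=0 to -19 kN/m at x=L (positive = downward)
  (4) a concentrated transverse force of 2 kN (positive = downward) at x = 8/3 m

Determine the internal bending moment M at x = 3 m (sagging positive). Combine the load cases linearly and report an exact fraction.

Load 1 — applied couple M₀=2 kN·m at a=1 m (b=L-a=3):
  M_1 = 0  [x>a] = 0 kN·m
Load 2 — uniform load w=5 kN/m over full span:
  M_2 = -w(L-x)²/2 = -5·(4-3)²/2 = -5/2 kN·m
Load 3 — triangular load w₀=-19 kN/m (0→w₀ over full span):
  M_3 = w₀Lx/2 - w₀L²/3 - w₀x³/(6L) = (-19)·4·3/2 - (-19)·4²/3 - (-19)·3³/(6·4) = 209/24 kN·m
Load 4 — point force P=2 kN at a=8/3 m (b=L-a=4/3):
  M_4 = 0  [x>a] = 0 kN·m
Superposition: M = Σ M_i = 149/24 kN·m ≈ 6.208333 kN·m

M(3) = 149/24 kN·m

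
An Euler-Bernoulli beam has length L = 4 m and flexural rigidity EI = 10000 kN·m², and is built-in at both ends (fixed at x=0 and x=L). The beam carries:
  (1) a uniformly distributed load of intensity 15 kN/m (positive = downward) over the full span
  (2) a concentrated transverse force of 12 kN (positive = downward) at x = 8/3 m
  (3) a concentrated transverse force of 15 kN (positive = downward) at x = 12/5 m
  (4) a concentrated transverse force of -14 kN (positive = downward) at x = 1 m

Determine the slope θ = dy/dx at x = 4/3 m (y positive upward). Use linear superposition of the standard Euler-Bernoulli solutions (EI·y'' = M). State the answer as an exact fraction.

θ(4/3) = -20473/20250000 rad

Load 1 — uniform load w=15 kN/m over full span:
  θ_1 = -wx(L-x)(L-2x)/(12EI) = -15·(4/3)·(4-(4/3))·(4-2·(4/3))/(12·10000) = -2/3375 rad
Load 2 — point force P=12 kN at a=8/3 m (b=L-a=4/3):
  θ_2 = -Pb²x(2aL-(3a+b)x)/(2L³EI)  [x≤a] = -12·(4/3)²·(4/3)·(2·(8/3)·4-(3·(8/3)+(4/3))·(4/3))/(2·4³·10000) = -2/10125 rad
Load 3 — point force P=15 kN at a=12/5 m (b=L-a=8/5):
  θ_3 = -Pb²x(2aL-(3a+b)x)/(2L³EI)  [x≤a] = -15·(8/5)²·(4/3)·(2·(12/5)·4-(3·(12/5)+(8/5))·(4/3))/(2·4³·10000) = -14/46875 rad
Load 4 — point force P=-14 kN at a=1 m (b=L-a=3):
  θ_4 = Pa²(L-x)(2bL-(3b+a)(L-x))/(2L³EI)  [x>a] = (-14)·1²·(4-(4/3))·(2·3·4-(3·3+1)·(4-(4/3)))/(2·4³·10000) = 7/90000 rad
Superposition: θ = Σ θ_i = -20473/20250000 rad ≈ -0.001011 rad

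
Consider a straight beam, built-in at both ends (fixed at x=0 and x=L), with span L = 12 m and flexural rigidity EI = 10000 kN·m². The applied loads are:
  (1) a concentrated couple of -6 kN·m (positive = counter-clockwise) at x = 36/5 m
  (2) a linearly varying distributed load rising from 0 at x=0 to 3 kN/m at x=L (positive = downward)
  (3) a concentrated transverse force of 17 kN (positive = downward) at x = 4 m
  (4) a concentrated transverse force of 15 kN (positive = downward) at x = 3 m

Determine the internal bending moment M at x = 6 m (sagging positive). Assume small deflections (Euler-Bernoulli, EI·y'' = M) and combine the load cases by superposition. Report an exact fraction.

M(6) = 2827/120 kN·m

Load 1 — applied couple M₀=-6 kN·m at a=36/5 m (b=L-a=24/5):
  M_1 = R_Ax - M_A  [x≤a] with R_A=-18/25, M_A=-48/25 = (-18/25)·6 - (-48/25) = -12/5 kN·m
Load 2 — triangular load w₀=3 kN/m (0→w₀ over full span):
  M_2 = 3w₀Lx/20 - w₀L²/30 - w₀x³/(6L) = 3·3·12·6/20 - 3·12²/30 - 3·6³/(6·12) = 9 kN·m
Load 3 — point force P=17 kN at a=4 m (b=L-a=8):
  M_3 = Pa²(a+3b)(L-x)/L³ - Pa²b/L²  [x>a] = 17·4²·(4+3·8)·(12-6)/12³ - 17·4²·8/12² = 34/3 kN·m
Load 4 — point force P=15 kN at a=3 m (b=L-a=9):
  M_4 = Pa²(a+3b)(L-x)/L³ - Pa²b/L²  [x>a] = 15·3²·(3+3·9)·(12-6)/12³ - 15·3²·9/12² = 45/8 kN·m
Superposition: M = Σ M_i = 2827/120 kN·m ≈ 23.558333 kN·m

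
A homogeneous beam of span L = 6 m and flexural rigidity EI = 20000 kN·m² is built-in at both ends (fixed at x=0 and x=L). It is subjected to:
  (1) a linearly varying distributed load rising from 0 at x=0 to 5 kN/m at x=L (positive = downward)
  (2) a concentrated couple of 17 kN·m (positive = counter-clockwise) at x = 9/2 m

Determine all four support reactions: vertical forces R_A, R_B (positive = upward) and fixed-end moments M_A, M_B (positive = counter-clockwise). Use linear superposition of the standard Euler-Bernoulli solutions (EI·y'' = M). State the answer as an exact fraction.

Load 1 — triangular load w₀=5 kN/m (0→w₀ over full span):
  R_A = 3w₀L/20 = 3·5·6/20 = 9/2 kN
  M_A = w₀L²/30 = 5·6²/30 = 6 kN·m
  R_B = 7w₀L/20 = 7·5·6/20 = 21/2 kN
  M_B = -w₀L²/20 = -5·6²/20 = -9 kN·m
Load 2 — applied couple M₀=17 kN·m at a=9/2 m (b=L-a=3/2):
  R_A = 6M₀ab/L³ = 6·17·(9/2)·(3/2)/6³ = 51/16 kN
  M_A = M₀b(2a-b)/L² = 17·(3/2)·(2·(9/2)-(3/2))/6² = 85/16 kN·m
  R_B = -6M₀ab/L³ = -6·17·(9/2)·(3/2)/6³ = -51/16 kN
  M_B = M₀a(2b-a)/L² = 17·(9/2)·(2·(3/2)-(9/2))/6² = -51/16 kN·m
Superposition: R_A = 123/16 kN, M_A = 181/16 kN·m, R_B = 117/16 kN, M_B = -195/16 kN·m

R_A = 123/16 kN, M_A = 181/16 kN·m, R_B = 117/16 kN, M_B = -195/16 kN·m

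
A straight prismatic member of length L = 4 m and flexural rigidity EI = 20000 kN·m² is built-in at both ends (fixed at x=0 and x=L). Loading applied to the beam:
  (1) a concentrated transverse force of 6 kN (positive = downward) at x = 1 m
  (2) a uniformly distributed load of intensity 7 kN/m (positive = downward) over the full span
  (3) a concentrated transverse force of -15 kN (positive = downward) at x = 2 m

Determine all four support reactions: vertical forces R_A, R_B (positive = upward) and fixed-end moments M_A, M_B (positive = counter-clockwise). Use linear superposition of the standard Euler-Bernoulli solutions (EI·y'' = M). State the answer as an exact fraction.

R_A = 185/16 kN, M_A = 125/24 kN·m, R_B = 119/16 kN, M_B = -71/24 kN·m

Load 1 — point force P=6 kN at a=1 m (b=L-a=3):
  R_A = Pb²(3a+b)/L³ = 6·3²·(3·1+3)/4³ = 81/16 kN
  M_A = Pab²/L² = 6·1·3²/4² = 27/8 kN·m
  R_B = Pa²(a+3b)/L³ = 6·1²·(1+3·3)/4³ = 15/16 kN
  M_B = -Pa²b/L² = -6·1²·3/4² = -9/8 kN·m
Load 2 — uniform load w=7 kN/m over full span:
  R_A = wL/2 = 7·4/2 = 14 kN
  M_A = wL²/12 = 7·4²/12 = 28/3 kN·m
  R_B = wL/2 = 7·4/2 = 14 kN
  M_B = -wL²/12 = -7·4²/12 = -28/3 kN·m
Load 3 — point force P=-15 kN at a=2 m (b=L-a=2):
  R_A = Pb²(3a+b)/L³ = (-15)·2²·(3·2+2)/4³ = -15/2 kN
  M_A = Pab²/L² = (-15)·2·2²/4² = -15/2 kN·m
  R_B = Pa²(a+3b)/L³ = (-15)·2²·(2+3·2)/4³ = -15/2 kN
  M_B = -Pa²b/L² = -(-15)·2²·2/4² = 15/2 kN·m
Superposition: R_A = 185/16 kN, M_A = 125/24 kN·m, R_B = 119/16 kN, M_B = -71/24 kN·m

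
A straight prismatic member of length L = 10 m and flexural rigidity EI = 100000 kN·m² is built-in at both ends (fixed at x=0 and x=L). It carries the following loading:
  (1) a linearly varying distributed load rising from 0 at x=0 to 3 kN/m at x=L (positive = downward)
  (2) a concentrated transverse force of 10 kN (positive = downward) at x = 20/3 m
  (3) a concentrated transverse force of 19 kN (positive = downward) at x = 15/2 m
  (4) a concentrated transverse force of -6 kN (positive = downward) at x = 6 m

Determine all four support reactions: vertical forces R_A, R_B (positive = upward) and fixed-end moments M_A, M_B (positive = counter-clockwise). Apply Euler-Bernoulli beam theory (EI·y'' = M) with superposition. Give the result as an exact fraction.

Load 1 — triangular load w₀=3 kN/m (0→w₀ over full span):
  R_A = 3w₀L/20 = 3·3·10/20 = 9/2 kN
  M_A = w₀L²/30 = 3·10²/30 = 10 kN·m
  R_B = 7w₀L/20 = 7·3·10/20 = 21/2 kN
  M_B = -w₀L²/20 = -3·10²/20 = -15 kN·m
Load 2 — point force P=10 kN at a=20/3 m (b=L-a=10/3):
  R_A = Pb²(3a+b)/L³ = 10·(10/3)²·(3·(20/3)+(10/3))/10³ = 70/27 kN
  M_A = Pab²/L² = 10·(20/3)·(10/3)²/10² = 200/27 kN·m
  R_B = Pa²(a+3b)/L³ = 10·(20/3)²·((20/3)+3·(10/3))/10³ = 200/27 kN
  M_B = -Pa²b/L² = -10·(20/3)²·(10/3)/10² = -400/27 kN·m
Load 3 — point force P=19 kN at a=15/2 m (b=L-a=5/2):
  R_A = Pb²(3a+b)/L³ = 19·(5/2)²·(3·(15/2)+(5/2))/10³ = 95/32 kN
  M_A = Pab²/L² = 19·(15/2)·(5/2)²/10² = 285/32 kN·m
  R_B = Pa²(a+3b)/L³ = 19·(15/2)²·((15/2)+3·(5/2))/10³ = 513/32 kN
  M_B = -Pa²b/L² = -19·(15/2)²·(5/2)/10² = -855/32 kN·m
Load 4 — point force P=-6 kN at a=6 m (b=L-a=4):
  R_A = Pb²(3a+b)/L³ = (-6)·4²·(3·6+4)/10³ = -264/125 kN
  M_A = Pab²/L² = (-6)·6·4²/10² = -144/25 kN·m
  R_B = Pa²(a+3b)/L³ = (-6)·6²·(6+3·4)/10³ = -486/125 kN
  M_B = -Pa²b/L² = -(-6)·6²·4/10² = 216/25 kN·m
Superposition: R_A = 858529/108000 kN, M_A = 443959/21600 kN·m, R_B = 3245471/108000 kN, M_B = -1034501/21600 kN·m

R_A = 858529/108000 kN, M_A = 443959/21600 kN·m, R_B = 3245471/108000 kN, M_B = -1034501/21600 kN·m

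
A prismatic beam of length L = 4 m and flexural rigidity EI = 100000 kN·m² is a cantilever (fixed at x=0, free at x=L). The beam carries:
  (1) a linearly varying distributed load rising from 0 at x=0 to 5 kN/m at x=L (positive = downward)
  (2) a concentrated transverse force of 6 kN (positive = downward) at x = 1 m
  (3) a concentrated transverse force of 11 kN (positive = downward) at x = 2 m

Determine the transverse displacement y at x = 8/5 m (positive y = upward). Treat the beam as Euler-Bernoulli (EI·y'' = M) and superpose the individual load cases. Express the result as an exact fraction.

Load 1 — triangular load w₀=5 kN/m (0→w₀ over full span):
  y_1 = (w₀Lx³/12-w₀L²x²/6-w₀x⁵/(120L))/EI = (5·4·(8/5)³/12-5·4²·(8/5)²/6-5·(8/5)⁵/(120·4))/100000 = -8032/29296875 m
Load 2 — point force P=6 kN at a=1 m (b=L-a=3):
  y_2 = -Pa²(3x-a)/(6EI)  [x>a] = -6·1²·(3·(8/5)-1)/(6·100000) = -19/500000 m
Load 3 — point force P=11 kN at a=2 m (b=L-a=2):
  y_3 = -Px²(3a-x)/(6EI)  [x≤a] = -11·(8/5)²·(3·2-(8/5))/(6·100000) = -242/1171875 m
Superposition: y = Σ y_i = -162083/312500000 m ≈ -0.000519 m

y(8/5) = -162083/312500000 m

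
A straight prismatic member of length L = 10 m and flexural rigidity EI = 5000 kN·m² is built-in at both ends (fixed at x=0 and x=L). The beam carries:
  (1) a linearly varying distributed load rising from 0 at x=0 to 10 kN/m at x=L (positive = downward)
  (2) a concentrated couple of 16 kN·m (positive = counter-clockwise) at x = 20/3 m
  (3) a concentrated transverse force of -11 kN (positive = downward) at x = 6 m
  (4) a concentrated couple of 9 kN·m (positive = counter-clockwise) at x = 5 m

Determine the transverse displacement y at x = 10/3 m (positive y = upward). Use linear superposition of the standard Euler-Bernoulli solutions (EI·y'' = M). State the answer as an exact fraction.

y(10/3) = -119387/7290000 m

Load 1 — triangular load w₀=10 kN/m (0→w₀ over full span):
  y_1 = -w₀x²(L-x)²(x+2L)/(120LEI) = -10·(10/3)²·(10-(10/3))²·((10/3)+2·10)/(120·10·5000) = -14/729 m
Load 2 — applied couple M₀=16 kN·m at a=20/3 m (b=L-a=10/3):
  y_2 = (R_Ax³/6 - M_Ax²/2)/EI  [x≤a] with R_A=32/15, M_A=16/3 = ((32/15)·(10/3)³/6 - (16/3)·(10/3)²/2)/5000 = -4/1215 m
Load 3 — point force P=-11 kN at a=6 m (b=L-a=4):
  y_3 = -Pb²x²(3aL-(3a+b)x)/(6L³EI)  [x≤a] = -(-11)·4²·(10/3)²·(3·6·10-(3·6+4)·(10/3))/(6·10³·5000) = 352/50625 m
Load 4 — applied couple M₀=9 kN·m at a=5 m (b=L-a=5):
  y_4 = (R_Ax³/6 - M_Ax²/2)/EI  [x≤a] with R_A=27/20, M_A=9/4 = ((27/20)·(10/3)³/6 - (9/4)·(10/3)²/2)/5000 = -1/1200 m
Superposition: y = Σ y_i = -119387/7290000 m ≈ -0.016377 m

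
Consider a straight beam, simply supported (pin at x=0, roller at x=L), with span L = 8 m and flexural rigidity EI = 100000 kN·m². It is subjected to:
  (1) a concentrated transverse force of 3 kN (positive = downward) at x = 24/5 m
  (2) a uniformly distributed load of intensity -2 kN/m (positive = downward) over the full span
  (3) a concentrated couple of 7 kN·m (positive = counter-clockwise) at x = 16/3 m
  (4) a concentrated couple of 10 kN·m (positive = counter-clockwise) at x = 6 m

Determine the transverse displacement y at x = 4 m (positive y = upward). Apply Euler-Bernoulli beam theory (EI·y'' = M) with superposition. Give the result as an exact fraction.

y(4) = 17383/56250000 m

Load 1 — point force P=3 kN at a=24/5 m (b=L-a=16/5):
  y_1 = -Pbx(L²-b²-x²)/(6LEI)  [x≤a] = -3·(16/5)·4·(8²-(16/5)²-4²)/(6·8·100000) = -118/390625 m
Load 2 — uniform load w=-2 kN/m over full span:
  y_2 = -wx(L³-2Lx²+x³)/(24EI) = -(-2)·4·(8³-2·8·4²+4³)/(24·100000) = 2/1875 m
Load 3 — applied couple M₀=7 kN·m at a=16/3 m (b=L-a=8/3):
  y_3 = (M₀x³/(6L)+C₁x)/EI  [x≤a] with C₁=M₀(3b²-L²)/(6L)=-56/9 = (7·4³/(6·8)+(-56/9)·4)/100000 = -7/45000 m
Load 4 — applied couple M₀=10 kN·m at a=6 m (b=L-a=2):
  y_4 = (M₀x³/(6L)+C₁x)/EI  [x≤a] with C₁=M₀(3b²-L²)/(6L)=-65/6 = (10·4³/(6·8)+(-65/6)·4)/100000 = -3/10000 m
Superposition: y = Σ y_i = 17383/56250000 m ≈ 0.000309 m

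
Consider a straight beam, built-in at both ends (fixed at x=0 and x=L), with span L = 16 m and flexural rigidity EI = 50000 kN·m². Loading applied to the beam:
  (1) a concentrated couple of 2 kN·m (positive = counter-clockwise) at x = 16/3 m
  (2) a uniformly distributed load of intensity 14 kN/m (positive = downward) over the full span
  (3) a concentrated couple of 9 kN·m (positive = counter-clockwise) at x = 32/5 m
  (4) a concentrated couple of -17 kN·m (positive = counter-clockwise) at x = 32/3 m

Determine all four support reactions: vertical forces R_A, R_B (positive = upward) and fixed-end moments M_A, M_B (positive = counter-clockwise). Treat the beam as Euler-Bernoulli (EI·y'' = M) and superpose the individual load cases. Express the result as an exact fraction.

Load 1 — applied couple M₀=2 kN·m at a=16/3 m (b=L-a=32/3):
  R_A = 6M₀ab/L³ = 6·2·(16/3)·(32/3)/16³ = 1/6 kN
  M_A = M₀b(2a-b)/L² = 2·(32/3)·(2·(16/3)-(32/3))/16² = 0 kN·m
  R_B = -6M₀ab/L³ = -6·2·(16/3)·(32/3)/16³ = -1/6 kN
  M_B = M₀a(2b-a)/L² = 2·(16/3)·(2·(32/3)-(16/3))/16² = 2/3 kN·m
Load 2 — uniform load w=14 kN/m over full span:
  R_A = wL/2 = 14·16/2 = 112 kN
  M_A = wL²/12 = 14·16²/12 = 896/3 kN·m
  R_B = wL/2 = 14·16/2 = 112 kN
  M_B = -wL²/12 = -14·16²/12 = -896/3 kN·m
Load 3 — applied couple M₀=9 kN·m at a=32/5 m (b=L-a=48/5):
  R_A = 6M₀ab/L³ = 6·9·(32/5)·(48/5)/16³ = 81/100 kN
  M_A = M₀b(2a-b)/L² = 9·(48/5)·(2·(32/5)-(48/5))/16² = 27/25 kN·m
  R_B = -6M₀ab/L³ = -6·9·(32/5)·(48/5)/16³ = -81/100 kN
  M_B = M₀a(2b-a)/L² = 9·(32/5)·(2·(48/5)-(32/5))/16² = 72/25 kN·m
Load 4 — applied couple M₀=-17 kN·m at a=32/3 m (b=L-a=16/3):
  R_A = 6M₀ab/L³ = 6·(-17)·(32/3)·(16/3)/16³ = -17/12 kN
  M_A = M₀b(2a-b)/L² = (-17)·(16/3)·(2·(32/3)-(16/3))/16² = -17/3 kN·m
  R_B = -6M₀ab/L³ = -6·(-17)·(32/3)·(16/3)/16³ = 17/12 kN
  M_B = M₀a(2b-a)/L² = (-17)·(32/3)·(2·(16/3)-(32/3))/16² = 0 kN·m
Superposition: R_A = 2789/25 kN, M_A = 7352/25 kN·m, R_B = 2811/25 kN, M_B = -7378/25 kN·m

R_A = 2789/25 kN, M_A = 7352/25 kN·m, R_B = 2811/25 kN, M_B = -7378/25 kN·m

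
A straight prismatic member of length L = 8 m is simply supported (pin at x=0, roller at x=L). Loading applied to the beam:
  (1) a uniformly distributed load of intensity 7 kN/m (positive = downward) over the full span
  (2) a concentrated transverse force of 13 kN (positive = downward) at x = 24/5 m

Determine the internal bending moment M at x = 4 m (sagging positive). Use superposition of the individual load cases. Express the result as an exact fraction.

M(4) = 384/5 kN·m

Load 1 — uniform load w=7 kN/m over full span:
  M_1 = wx(L-x)/2 = 7·4·(8-4)/2 = 56 kN·m
Load 2 — point force P=13 kN at a=24/5 m (b=L-a=16/5):
  M_2 = Pbx/L  [x≤a] = 13·(16/5)·4/8 = 104/5 kN·m
Superposition: M = Σ M_i = 384/5 kN·m ≈ 76.800000 kN·m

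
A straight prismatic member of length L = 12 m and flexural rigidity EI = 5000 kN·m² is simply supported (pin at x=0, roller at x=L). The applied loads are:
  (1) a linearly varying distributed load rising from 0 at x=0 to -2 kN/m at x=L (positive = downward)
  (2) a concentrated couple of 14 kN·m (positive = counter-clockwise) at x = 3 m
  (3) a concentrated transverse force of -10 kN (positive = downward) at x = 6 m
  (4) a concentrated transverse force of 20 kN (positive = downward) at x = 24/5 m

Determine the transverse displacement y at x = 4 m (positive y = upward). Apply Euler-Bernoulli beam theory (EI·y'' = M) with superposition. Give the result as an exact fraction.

y(4) = 277/187500 m

Load 1 — triangular load w₀=-2 kN/m (0→w₀ over full span):
  y_1 = -w₀x(7L⁴-10L²x²+3x⁴)/(360LEI) = -(-2)·4·(7·12⁴-10·12²·4²+3·4⁴)/(360·12·5000) = 256/5625 m
Load 2 — applied couple M₀=14 kN·m at a=3 m (b=L-a=9):
  y_2 = (M₀x³/(6L)-M₀(x-a)²/2+C₁x)/EI  [x>a] with C₁=M₀(3b²-L²)/(6L)=77/4 = (14·4³/(6·12)-14·(4-3)²/2+(77/4)·4)/5000 = 371/22500 m
Load 3 — point force P=-10 kN at a=6 m (b=L-a=6):
  y_3 = -Pbx(L²-b²-x²)/(6LEI)  [x≤a] = -(-10)·6·4·(12²-6²-4²)/(6·12·5000) = 23/375 m
Load 4 — point force P=20 kN at a=24/5 m (b=L-a=36/5):
  y_4 = -Pbx(L²-b²-x²)/(6LEI)  [x≤a] = -20·(36/5)·4·(12²-(36/5)²-4²)/(6·12·5000) = -1904/15625 m
Superposition: y = Σ y_i = 277/187500 m ≈ 0.001477 m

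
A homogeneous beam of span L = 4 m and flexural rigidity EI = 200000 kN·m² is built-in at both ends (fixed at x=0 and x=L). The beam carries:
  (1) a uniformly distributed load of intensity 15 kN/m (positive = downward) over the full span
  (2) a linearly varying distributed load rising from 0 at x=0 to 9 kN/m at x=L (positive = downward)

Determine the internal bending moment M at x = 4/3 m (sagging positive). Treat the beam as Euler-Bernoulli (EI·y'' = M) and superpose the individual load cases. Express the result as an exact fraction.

M(4/3) = 368/45 kN·m

Load 1 — uniform load w=15 kN/m over full span:
  M_1 = wLx/2 - wL²/12 - wx²/2 = 15·4·(4/3)/2 - 15·4²/12 - 15·(4/3)²/2 = 20/3 kN·m
Load 2 — triangular load w₀=9 kN/m (0→w₀ over full span):
  M_2 = 3w₀Lx/20 - w₀L²/30 - w₀x³/(6L) = 3·9·4·(4/3)/20 - 9·4²/30 - 9·(4/3)³/(6·4) = 68/45 kN·m
Superposition: M = Σ M_i = 368/45 kN·m ≈ 8.177778 kN·m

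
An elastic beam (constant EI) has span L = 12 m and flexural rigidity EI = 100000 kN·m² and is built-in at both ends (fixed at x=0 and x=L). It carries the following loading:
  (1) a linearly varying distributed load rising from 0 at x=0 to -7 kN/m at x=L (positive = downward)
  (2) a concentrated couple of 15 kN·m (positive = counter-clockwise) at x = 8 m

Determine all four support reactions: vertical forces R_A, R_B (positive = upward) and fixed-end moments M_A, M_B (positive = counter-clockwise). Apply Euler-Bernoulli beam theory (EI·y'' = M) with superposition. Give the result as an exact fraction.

R_A = -164/15 kN, M_A = -143/5 kN·m, R_B = -466/15 kN, M_B = 252/5 kN·m

Load 1 — triangular load w₀=-7 kN/m (0→w₀ over full span):
  R_A = 3w₀L/20 = 3·(-7)·12/20 = -63/5 kN
  M_A = w₀L²/30 = (-7)·12²/30 = -168/5 kN·m
  R_B = 7w₀L/20 = 7·(-7)·12/20 = -147/5 kN
  M_B = -w₀L²/20 = -(-7)·12²/20 = 252/5 kN·m
Load 2 — applied couple M₀=15 kN·m at a=8 m (b=L-a=4):
  R_A = 6M₀ab/L³ = 6·15·8·4/12³ = 5/3 kN
  M_A = M₀b(2a-b)/L² = 15·4·(2·8-4)/12² = 5 kN·m
  R_B = -6M₀ab/L³ = -6·15·8·4/12³ = -5/3 kN
  M_B = M₀a(2b-a)/L² = 15·8·(2·4-8)/12² = 0 kN·m
Superposition: R_A = -164/15 kN, M_A = -143/5 kN·m, R_B = -466/15 kN, M_B = 252/5 kN·m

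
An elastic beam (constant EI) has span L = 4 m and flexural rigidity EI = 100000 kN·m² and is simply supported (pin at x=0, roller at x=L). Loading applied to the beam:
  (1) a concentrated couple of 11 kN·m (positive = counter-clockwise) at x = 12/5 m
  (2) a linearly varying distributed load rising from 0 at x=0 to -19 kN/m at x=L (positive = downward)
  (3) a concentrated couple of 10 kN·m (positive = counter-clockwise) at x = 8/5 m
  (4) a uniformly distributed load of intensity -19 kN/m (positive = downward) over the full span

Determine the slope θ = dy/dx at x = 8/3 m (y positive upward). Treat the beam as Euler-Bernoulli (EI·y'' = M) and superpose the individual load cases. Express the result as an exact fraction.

θ(8/3) = -103253/303750000 rad

Load 1 — applied couple M₀=11 kN·m at a=12/5 m (b=L-a=8/5):
  θ_1 = (M₀x²/(2L)-M₀(x-a)+C₁)/EI  [x>a] with C₁=M₀(3b²-L²)/(6L)=-286/75 = (11·(8/3)²/(2·4)-11·((8/3)-(12/5))+(-286/75))/100000 = 341/11250000 rad
Load 2 — triangular load w₀=-19 kN/m (0→w₀ over full span):
  θ_2 = -w₀(7L⁴-30L²x²+15x⁴)/(360LEI) = -(-19)·(7·4⁴-30·4²·(8/3)²+15·(8/3)⁴)/(360·4·100000) = -1729/15187500 rad
Load 3 — applied couple M₀=10 kN·m at a=8/5 m (b=L-a=12/5):
  θ_3 = (M₀x²/(2L)-M₀(x-a)+C₁)/EI  [x>a] with C₁=M₀(3b²-L²)/(6L)=8/15 = (10·(8/3)²/(2·4)-10·((8/3)-(8/5))+(8/15))/100000 = -7/562500 rad
Load 4 — uniform load w=-19 kN/m over full span:
  θ_4 = -w(L³-6Lx²+4x³)/(24EI) = -(-19)·(4³-6·4·(8/3)²+4·(8/3)³)/(24·100000) = -247/1012500 rad
Superposition: θ = Σ θ_i = -103253/303750000 rad ≈ -0.000340 rad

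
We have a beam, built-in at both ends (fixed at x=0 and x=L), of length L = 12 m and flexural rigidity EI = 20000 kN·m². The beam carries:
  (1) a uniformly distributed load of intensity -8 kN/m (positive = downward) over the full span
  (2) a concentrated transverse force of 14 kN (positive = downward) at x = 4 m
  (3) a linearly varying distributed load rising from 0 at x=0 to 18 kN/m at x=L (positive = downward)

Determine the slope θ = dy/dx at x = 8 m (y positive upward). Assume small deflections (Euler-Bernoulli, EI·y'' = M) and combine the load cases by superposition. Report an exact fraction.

Load 1 — uniform load w=-8 kN/m over full span:
  θ_1 = -wx(L-x)(L-2x)/(12EI) = -(-8)·8·(12-8)·(12-2·8)/(12·20000) = -8/1875 rad
Load 2 — point force P=14 kN at a=4 m (b=L-a=8):
  θ_2 = Pa²(L-x)(2bL-(3b+a)(L-x))/(2L³EI)  [x>a] = 14·4²·(12-8)·(2·8·12-(3·8+4)·(12-8))/(2·12³·20000) = 7/6750 rad
Load 3 — triangular load w₀=18 kN/m (0→w₀ over full span):
  θ_3 = -w₀(2x(L-x)(L-2x)(x+2L)+x²(L-x)²)/(120LEI) = -18·(2·8·(12-8)·(12-2·8)·(8+2·12)+8²·(12-8)²)/(120·12·20000) = 14/3125 rad
Superposition: θ = Σ θ_i = 211/168750 rad ≈ 0.001250 rad

θ(8) = 211/168750 rad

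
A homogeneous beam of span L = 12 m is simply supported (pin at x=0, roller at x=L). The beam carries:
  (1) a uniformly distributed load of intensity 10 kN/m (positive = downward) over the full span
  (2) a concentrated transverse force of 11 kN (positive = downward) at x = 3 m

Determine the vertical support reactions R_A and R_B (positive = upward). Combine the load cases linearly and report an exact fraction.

R_A = 273/4 kN, R_B = 251/4 kN

Load 1 — uniform load w=10 kN/m over full span:
  R_A = wL/2 = 10·12/2 = 60 kN
  R_B = wL/2 = 10·12/2 = 60 kN
Load 2 — point force P=11 kN at a=3 m (b=L-a=9):
  R_A = Pb/L = 11·9/12 = 33/4 kN
  R_B = Pa/L = 11·3/12 = 11/4 kN
Superposition: R_A = 273/4 kN, R_B = 251/4 kN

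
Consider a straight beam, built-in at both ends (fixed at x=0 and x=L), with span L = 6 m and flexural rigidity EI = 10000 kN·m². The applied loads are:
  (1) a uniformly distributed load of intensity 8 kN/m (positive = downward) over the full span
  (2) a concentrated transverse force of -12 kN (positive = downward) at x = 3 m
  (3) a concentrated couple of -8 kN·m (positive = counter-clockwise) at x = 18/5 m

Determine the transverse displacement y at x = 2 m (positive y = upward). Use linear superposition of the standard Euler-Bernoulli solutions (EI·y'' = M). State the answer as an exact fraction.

Load 1 — uniform load w=8 kN/m over full span:
  y_1 = -wx²(L-x)²/(24EI) = -8·2²·(6-2)²/(24·10000) = -4/1875 m
Load 2 — point force P=-12 kN at a=3 m (b=L-a=3):
  y_2 = -Pb²x²(3aL-(3a+b)x)/(6L³EI)  [x≤a] = -(-12)·3²·2²·(3·3·6-(3·3+3)·2)/(6·6³·10000) = 1/1000 m
Load 3 — applied couple M₀=-8 kN·m at a=18/5 m (b=L-a=12/5):
  y_3 = (R_Ax³/6 - M_Ax²/2)/EI  [x≤a] with R_A=-48/25, M_A=-64/25 = ((-48/25)·2³/6 - (-64/25)·2²/2)/10000 = 4/15625 m
Superposition: y = Σ y_i = -329/375000 m ≈ -0.000877 m

y(2) = -329/375000 m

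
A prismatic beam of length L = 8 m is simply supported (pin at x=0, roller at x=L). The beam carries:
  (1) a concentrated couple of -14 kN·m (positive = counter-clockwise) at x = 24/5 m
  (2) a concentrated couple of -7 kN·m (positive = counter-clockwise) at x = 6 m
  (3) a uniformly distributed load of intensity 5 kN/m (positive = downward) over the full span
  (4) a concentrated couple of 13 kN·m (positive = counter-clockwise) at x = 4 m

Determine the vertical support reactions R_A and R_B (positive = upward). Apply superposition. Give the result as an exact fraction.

R_A = 19 kN, R_B = 21 kN

Load 1 — applied couple M₀=-14 kN·m at a=24/5 m (b=L-a=16/5):
  R_A = M₀/L = (-14)/8 = -7/4 kN
  R_B = -M₀/L = -(-14)/8 = 7/4 kN
Load 2 — applied couple M₀=-7 kN·m at a=6 m (b=L-a=2):
  R_A = M₀/L = (-7)/8 = -7/8 kN
  R_B = -M₀/L = -(-7)/8 = 7/8 kN
Load 3 — uniform load w=5 kN/m over full span:
  R_A = wL/2 = 5·8/2 = 20 kN
  R_B = wL/2 = 5·8/2 = 20 kN
Load 4 — applied couple M₀=13 kN·m at a=4 m (b=L-a=4):
  R_A = M₀/L = 13/8 kN
  R_B = -M₀/L = -13/8 kN
Superposition: R_A = 19 kN, R_B = 21 kN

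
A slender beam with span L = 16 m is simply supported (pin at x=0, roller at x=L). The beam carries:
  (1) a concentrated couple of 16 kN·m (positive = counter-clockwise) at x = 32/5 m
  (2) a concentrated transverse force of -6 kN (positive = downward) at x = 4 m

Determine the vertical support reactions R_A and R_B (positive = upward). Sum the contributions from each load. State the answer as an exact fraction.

R_A = -7/2 kN, R_B = -5/2 kN

Load 1 — applied couple M₀=16 kN·m at a=32/5 m (b=L-a=48/5):
  R_A = M₀/L = 16/16 = 1 kN
  R_B = -M₀/L = -16/16 = -1 kN
Load 2 — point force P=-6 kN at a=4 m (b=L-a=12):
  R_A = Pb/L = (-6)·12/16 = -9/2 kN
  R_B = Pa/L = (-6)·4/16 = -3/2 kN
Superposition: R_A = -7/2 kN, R_B = -5/2 kN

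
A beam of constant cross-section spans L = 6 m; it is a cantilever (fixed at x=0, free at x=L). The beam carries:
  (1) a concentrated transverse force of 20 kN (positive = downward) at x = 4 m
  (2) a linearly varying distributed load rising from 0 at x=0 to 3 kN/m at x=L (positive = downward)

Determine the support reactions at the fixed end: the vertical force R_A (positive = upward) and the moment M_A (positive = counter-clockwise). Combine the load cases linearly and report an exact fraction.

R_A = 29 kN, M_A = 116 kN·m

Load 1 — point force P=20 kN at a=4 m (b=L-a=2):
  R_A = P = 20 kN
  M_A = Pa = 20·4 = 80 kN·m
Load 2 — triangular load w₀=3 kN/m (0→w₀ over full span):
  R_A = w₀L/2 = 3·6/2 = 9 kN
  M_A = w₀L²/3 = 3·6²/3 = 36 kN·m
Superposition: R_A = 29 kN, M_A = 116 kN·m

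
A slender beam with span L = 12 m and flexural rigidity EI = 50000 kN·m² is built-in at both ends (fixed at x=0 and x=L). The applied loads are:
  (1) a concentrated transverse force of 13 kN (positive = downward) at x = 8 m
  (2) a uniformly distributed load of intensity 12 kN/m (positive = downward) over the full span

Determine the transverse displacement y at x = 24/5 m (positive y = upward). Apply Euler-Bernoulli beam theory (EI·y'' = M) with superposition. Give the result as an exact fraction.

y(24/5) = -78304/5859375 m

Load 1 — point force P=13 kN at a=8 m (b=L-a=4):
  y_1 = -Pb²x²(3aL-(3a+b)x)/(6L³EI)  [x≤a] = -13·4²·(24/5)²·(3·8·12-(3·8+4)·(24/5))/(6·12³·50000) = -1664/1171875 m
Load 2 — uniform load w=12 kN/m over full span:
  y_2 = -wx²(L-x)²/(24EI) = -12·(24/5)²·(12-(24/5))²/(24·50000) = -23328/1953125 m
Superposition: y = Σ y_i = -78304/5859375 m ≈ -0.013364 m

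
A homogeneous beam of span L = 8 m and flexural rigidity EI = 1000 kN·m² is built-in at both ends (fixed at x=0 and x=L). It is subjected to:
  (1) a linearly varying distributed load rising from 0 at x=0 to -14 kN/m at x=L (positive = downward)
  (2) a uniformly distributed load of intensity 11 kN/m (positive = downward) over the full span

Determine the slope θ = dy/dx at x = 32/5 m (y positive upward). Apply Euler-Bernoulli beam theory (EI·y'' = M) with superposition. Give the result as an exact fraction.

θ(32/5) = 3392/234375 rad

Load 1 — triangular load w₀=-14 kN/m (0→w₀ over full span):
  θ_1 = -w₀(2x(L-x)(L-2x)(x+2L)+x²(L-x)²)/(120LEI) = -(-14)·(2·(32/5)·(8-(32/5))·(8-2·(32/5))·((32/5)+2·8)+(32/5)²·(8-(32/5))²)/(120·8·1000) = -7168/234375 rad
Load 2 — uniform load w=11 kN/m over full span:
  θ_2 = -wx(L-x)(L-2x)/(12EI) = -11·(32/5)·(8-(32/5))·(8-2·(32/5))/(12·1000) = 704/15625 rad
Superposition: θ = Σ θ_i = 3392/234375 rad ≈ 0.014473 rad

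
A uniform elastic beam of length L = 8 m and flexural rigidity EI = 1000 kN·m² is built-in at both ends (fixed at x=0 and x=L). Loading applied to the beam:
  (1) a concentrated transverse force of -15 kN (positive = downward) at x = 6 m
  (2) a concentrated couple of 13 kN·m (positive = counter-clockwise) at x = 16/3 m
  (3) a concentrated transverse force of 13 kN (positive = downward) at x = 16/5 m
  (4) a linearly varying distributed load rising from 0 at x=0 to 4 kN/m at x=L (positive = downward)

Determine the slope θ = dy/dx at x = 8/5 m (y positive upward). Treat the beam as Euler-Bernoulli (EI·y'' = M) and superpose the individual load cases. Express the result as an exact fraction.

Load 1 — point force P=-15 kN at a=6 m (b=L-a=2):
  θ_1 = -Pb²x(2aL-(3a+b)x)/(2L³EI)  [x≤a] = -(-15)·2²·(8/5)·(2·6·8-(3·6+2)·(8/5))/(2·8³·1000) = 3/500 rad
Load 2 — applied couple M₀=13 kN·m at a=16/3 m (b=L-a=8/3):
  θ_2 = (R_Ax²/2 - M_Ax)/EI  [x≤a] with R_A=13/6, M_A=13/3 = ((13/6)·(8/5)²/2 - (13/3)·(8/5))/1000 = -13/3125 rad
Load 3 — point force P=13 kN at a=16/5 m (b=L-a=24/5):
  θ_3 = -Pb²x(2aL-(3a+b)x)/(2L³EI)  [x≤a] = -13·(24/5)²·(8/5)·(2·(16/5)·8-(3·(16/5)+(24/5))·(8/5))/(2·8³·1000) = -5148/390625 rad
Load 4 — triangular load w₀=4 kN/m (0→w₀ over full span):
  θ_4 = -w₀(2x(L-x)(L-2x)(x+2L)+x²(L-x)²)/(120LEI) = -4·(2·(8/5)·(8-(8/5))·(8-2·(8/5))·((8/5)+2·8)+(8/5)²·(8-(8/5))²)/(120·8·1000) = -1792/234375 rad
Superposition: θ = Σ θ_i = -88991/4687500 rad ≈ -0.018985 rad

θ(8/5) = -88991/4687500 rad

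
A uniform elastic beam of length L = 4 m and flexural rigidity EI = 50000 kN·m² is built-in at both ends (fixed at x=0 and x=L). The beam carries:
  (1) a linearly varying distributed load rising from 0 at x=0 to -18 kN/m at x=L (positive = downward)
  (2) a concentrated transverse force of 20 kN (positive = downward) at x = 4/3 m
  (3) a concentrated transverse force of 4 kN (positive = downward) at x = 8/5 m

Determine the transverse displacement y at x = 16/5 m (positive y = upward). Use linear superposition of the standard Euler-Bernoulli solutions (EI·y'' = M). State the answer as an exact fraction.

Load 1 — triangular load w₀=-18 kN/m (0→w₀ over full span):
  y_1 = -w₀x²(L-x)²(x+2L)/(120LEI) = -(-18)·(16/5)²·(4-(16/5))²·((16/5)+2·4)/(120·4·50000) = 2688/48828125 m
Load 2 — point force P=20 kN at a=4/3 m (b=L-a=8/3):
  y_2 = -Pa²(L-x)²(3bL-(3b+a)(L-x))/(6L³EI)  [x>a] = -20·(4/3)²·(4-(16/5))²·(3·(8/3)·4-(3·(8/3)+(4/3))·(4-(16/5)))/(6·4³·50000) = -184/6328125 m
Load 3 — point force P=4 kN at a=8/5 m (b=L-a=12/5):
  y_3 = -Pa²(L-x)²(3bL-(3b+a)(L-x))/(6L³EI)  [x>a] = -4·(8/5)²·(4-(16/5))²·(3·(12/5)·4-(3·(12/5)+(8/5))·(4-(16/5)))/(6·4³·50000) = -1088/146484375 m
Superposition: y = Σ y_i = 73352/3955078125 m ≈ 0.000019 m

y(16/5) = 73352/3955078125 m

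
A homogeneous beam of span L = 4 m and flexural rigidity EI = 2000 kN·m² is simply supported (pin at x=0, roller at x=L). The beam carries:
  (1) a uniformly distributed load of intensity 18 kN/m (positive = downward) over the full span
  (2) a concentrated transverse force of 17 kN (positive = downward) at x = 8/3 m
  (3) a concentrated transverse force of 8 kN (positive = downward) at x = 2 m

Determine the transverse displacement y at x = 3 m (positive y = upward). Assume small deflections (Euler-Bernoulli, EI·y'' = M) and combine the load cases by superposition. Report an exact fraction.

Load 1 — uniform load w=18 kN/m over full span:
  y_1 = -wx(L³-2Lx²+x³)/(24EI) = -18·3·(4³-2·4·3²+3³)/(24·2000) = -171/8000 m
Load 2 — point force P=17 kN at a=8/3 m (b=L-a=4/3):
  y_2 = -Pa(L-x)(2Lx-a²-x²)/(6LEI)  [x>a] = -17·(8/3)·(4-3)·(2·4·3-(8/3)²-3²)/(6·4·2000) = -1207/162000 m
Load 3 — point force P=8 kN at a=2 m (b=L-a=2):
  y_3 = -Pa(L-x)(2Lx-a²-x²)/(6LEI)  [x>a] = -8·2·(4-3)·(2·4·3-2²-3²)/(6·4·2000) = -11/3000 m
Superposition: y = Σ y_i = -4211/129600 m ≈ -0.032492 m

y(3) = -4211/129600 m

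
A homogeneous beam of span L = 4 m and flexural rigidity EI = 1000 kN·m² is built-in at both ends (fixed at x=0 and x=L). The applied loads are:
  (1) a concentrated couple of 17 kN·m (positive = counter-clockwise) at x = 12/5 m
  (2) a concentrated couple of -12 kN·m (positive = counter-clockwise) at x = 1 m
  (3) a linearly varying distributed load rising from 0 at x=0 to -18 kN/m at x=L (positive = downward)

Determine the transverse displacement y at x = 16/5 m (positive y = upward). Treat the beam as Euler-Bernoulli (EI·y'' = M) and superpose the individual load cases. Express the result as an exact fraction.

Load 1 — applied couple M₀=17 kN·m at a=12/5 m (b=L-a=8/5):
  y_1 = (R_Ax³/6 - M_Ax²/2 - M₀(x-a)²/2)/EI  [x>a] with R_A=153/25, M_A=136/25 = ((153/25)·(16/5)³/6 - (136/25)·(16/5)²/2 - 17·((16/5)-(12/5))²/2)/1000 = 51/390625 m
Load 2 — applied couple M₀=-12 kN·m at a=1 m (b=L-a=3):
  y_2 = (R_Ax³/6 - M_Ax²/2 - M₀(x-a)²/2)/EI  [x>a] with R_A=-27/8, M_A=9/4 = ((-27/8)·(16/5)³/6 - (9/4)·(16/5)²/2 - (-12)·((16/5)-1)²/2)/1000 = -57/62500 m
Load 3 — triangular load w₀=-18 kN/m (0→w₀ over full span):
  y_3 = -w₀x²(L-x)²(x+2L)/(120LEI) = -(-18)·(16/5)²·(4-(16/5))²·((16/5)+2·4)/(120·4·1000) = 5376/1953125 m
Superposition: y = Σ y_i = 15399/7812500 m ≈ 0.001971 m

y(16/5) = 15399/7812500 m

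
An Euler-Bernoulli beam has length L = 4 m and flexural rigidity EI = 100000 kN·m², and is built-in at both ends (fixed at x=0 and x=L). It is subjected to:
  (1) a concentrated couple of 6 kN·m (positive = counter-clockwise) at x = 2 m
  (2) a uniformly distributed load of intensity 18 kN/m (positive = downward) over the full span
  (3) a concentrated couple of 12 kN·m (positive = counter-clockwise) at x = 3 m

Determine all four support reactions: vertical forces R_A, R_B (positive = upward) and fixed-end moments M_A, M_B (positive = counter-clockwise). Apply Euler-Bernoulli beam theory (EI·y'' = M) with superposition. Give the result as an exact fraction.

Load 1 — applied couple M₀=6 kN·m at a=2 m (b=L-a=2):
  R_A = 6M₀ab/L³ = 6·6·2·2/4³ = 9/4 kN
  M_A = M₀b(2a-b)/L² = 6·2·(2·2-2)/4² = 3/2 kN·m
  R_B = -6M₀ab/L³ = -6·6·2·2/4³ = -9/4 kN
  M_B = M₀a(2b-a)/L² = 6·2·(2·2-2)/4² = 3/2 kN·m
Load 2 — uniform load w=18 kN/m over full span:
  R_A = wL/2 = 18·4/2 = 36 kN
  M_A = wL²/12 = 18·4²/12 = 24 kN·m
  R_B = wL/2 = 18·4/2 = 36 kN
  M_B = -wL²/12 = -18·4²/12 = -24 kN·m
Load 3 — applied couple M₀=12 kN·m at a=3 m (b=L-a=1):
  R_A = 6M₀ab/L³ = 6·12·3·1/4³ = 27/8 kN
  M_A = M₀b(2a-b)/L² = 12·1·(2·3-1)/4² = 15/4 kN·m
  R_B = -6M₀ab/L³ = -6·12·3·1/4³ = -27/8 kN
  M_B = M₀a(2b-a)/L² = 12·3·(2·1-3)/4² = -9/4 kN·m
Superposition: R_A = 333/8 kN, M_A = 117/4 kN·m, R_B = 243/8 kN, M_B = -99/4 kN·m

R_A = 333/8 kN, M_A = 117/4 kN·m, R_B = 243/8 kN, M_B = -99/4 kN·m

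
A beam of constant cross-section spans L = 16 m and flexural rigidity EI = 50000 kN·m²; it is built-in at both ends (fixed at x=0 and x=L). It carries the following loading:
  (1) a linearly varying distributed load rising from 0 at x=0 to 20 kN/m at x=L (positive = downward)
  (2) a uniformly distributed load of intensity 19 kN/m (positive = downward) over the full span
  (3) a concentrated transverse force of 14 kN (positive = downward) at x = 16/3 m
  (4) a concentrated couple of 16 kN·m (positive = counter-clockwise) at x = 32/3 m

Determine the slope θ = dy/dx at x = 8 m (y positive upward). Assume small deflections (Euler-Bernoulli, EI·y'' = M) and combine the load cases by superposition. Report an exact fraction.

Load 1 — triangular load w₀=20 kN/m (0→w₀ over full span):
  θ_1 = -w₀(2x(L-x)(L-2x)(x+2L)+x²(L-x)²)/(120LEI) = -20·(2·8·(16-8)·(16-2·8)·(8+2·16)+8²·(16-8)²)/(120·16·50000) = -8/9375 rad
Load 2 — uniform load w=19 kN/m over full span:
  θ_2 = -wx(L-x)(L-2x)/(12EI) = -19·8·(16-8)·(16-2·8)/(12·50000) = 0 rad
Load 3 — point force P=14 kN at a=16/3 m (b=L-a=32/3):
  θ_3 = Pa²(L-x)(2bL-(3b+a)(L-x))/(2L³EI)  [x>a] = 14·(16/3)²·(16-8)·(2·(32/3)·16-(3·(32/3)+(16/3))·(16-8))/(2·16³·50000) = 28/84375 rad
Load 4 — applied couple M₀=16 kN·m at a=32/3 m (b=L-a=16/3):
  θ_4 = (R_Ax²/2 - M_Ax)/EI  [x≤a] with R_A=4/3, M_A=16/3 = ((4/3)·8²/2 - (16/3)·8)/50000 = 0 rad
Superposition: θ = Σ θ_i = -44/84375 rad ≈ -0.000521 rad

θ(8) = -44/84375 rad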